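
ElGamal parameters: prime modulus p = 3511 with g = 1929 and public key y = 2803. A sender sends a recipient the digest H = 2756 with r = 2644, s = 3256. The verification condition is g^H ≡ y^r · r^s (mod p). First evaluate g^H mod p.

Squares mod 3511: 1929^1≡1929, 1929^2≡2892, 1929^4≡462, 1929^8≡2784, 1929^16≡1879, 1929^32≡2086, 1929^64≡1267, 1929^128≡762, 1929^256≡1329, 1929^512≡208, 1929^1024≡1132, 1929^2048≡3420
2756 = 2048 + 512 + 128 + 64 + 4, so 1929^2756 ≡ 3420·208·762·1267·462 ≡ 1549 (mod 3511)

1549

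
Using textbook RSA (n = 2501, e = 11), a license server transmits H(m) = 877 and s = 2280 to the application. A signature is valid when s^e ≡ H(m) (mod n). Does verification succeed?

Squares mod 2501: s^1≡2280, s^2≡1322, s^4≡1986, s^8≡119
11 = 8 + 2 + 1, so s^11 ≡ 119·1322·2280 ≡ 1624 (mod 2501)
The recovered value 1624 does not match the digest 877.

fails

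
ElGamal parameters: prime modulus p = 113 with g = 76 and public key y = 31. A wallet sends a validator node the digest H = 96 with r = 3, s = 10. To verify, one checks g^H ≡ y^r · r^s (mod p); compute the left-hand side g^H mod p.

16

76^96 mod 113 = 16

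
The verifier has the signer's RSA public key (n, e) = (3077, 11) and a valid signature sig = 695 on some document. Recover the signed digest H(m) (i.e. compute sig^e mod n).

Squares mod 3077: sig^1≡695, sig^2≡3013, sig^4≡1019, sig^8≡1412
11 = 8 + 2 + 1, so sig^11 ≡ 1412·3013·695 ≡ 1964 (mod 3077)

1964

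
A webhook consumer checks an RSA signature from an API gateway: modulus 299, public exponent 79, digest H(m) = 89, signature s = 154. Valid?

no

s^2 ≡ 154^2 = 23716 ≡ 95
s^4 ≡ 95^2 = 9025 ≡ 55
s^8 ≡ 55^2 = 3025 ≡ 35
s^16 ≡ 35^2 = 1225 ≡ 29
s^32 ≡ 29^2 = 841 ≡ 243
s^64 ≡ 243^2 = 59049 ≡ 146
79 = 64 + 8 + 4 + 2 + 1, so s^79 ≡ 146·35·55·95·154 ≡ 210 (mod 299)
210 ≠ 89, so verification fails.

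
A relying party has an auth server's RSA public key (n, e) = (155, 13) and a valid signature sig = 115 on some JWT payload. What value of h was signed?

sig^2 ≡ 115^2 = 13225 ≡ 50
sig^4 ≡ 50^2 = 2500 ≡ 20
sig^8 ≡ 20^2 = 400 ≡ 90
13 = 8 + 4 + 1, so sig^13 ≡ 90·20·115 ≡ 75 (mod 155)

75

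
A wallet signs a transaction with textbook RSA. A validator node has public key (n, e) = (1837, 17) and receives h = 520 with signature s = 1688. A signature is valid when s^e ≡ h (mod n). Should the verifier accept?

s^2 ≡ 1688^2 = 2849344 ≡ 157
s^4 ≡ 157^2 = 24649 ≡ 768
s^8 ≡ 768^2 = 589824 ≡ 147
s^16 ≡ 147^2 = 21609 ≡ 1402
17 = 16 + 1, so s^17 ≡ 1402·1688 ≡ 520 (mod 1837)
520 = h, so the signature checks out.

accept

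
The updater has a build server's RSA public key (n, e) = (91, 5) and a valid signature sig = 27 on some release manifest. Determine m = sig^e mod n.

Squares mod 91: sig^1≡27, sig^2≡1, sig^4≡1
5 = 4 + 1, so sig^5 ≡ 1·27 ≡ 27 (mod 91)

27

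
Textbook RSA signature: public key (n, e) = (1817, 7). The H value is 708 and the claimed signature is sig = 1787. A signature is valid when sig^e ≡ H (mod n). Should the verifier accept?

sig^7 mod 1817 = 708
Since 708 equals the digest 708, verification succeeds.

accept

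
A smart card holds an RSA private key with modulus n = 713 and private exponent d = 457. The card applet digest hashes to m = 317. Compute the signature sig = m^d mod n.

m^2 ≡ 317^2 = 100489 ≡ 669
m^4 ≡ 669^2 = 447561 ≡ 510
m^8 ≡ 510^2 = 260100 ≡ 568
m^16 ≡ 568^2 = 322624 ≡ 348
m^32 ≡ 348^2 = 121104 ≡ 607
m^64 ≡ 607^2 = 368449 ≡ 541
m^128 ≡ 541^2 = 292681 ≡ 351
m^256 ≡ 351^2 = 123201 ≡ 565
457 = 256 + 128 + 64 + 8 + 1, so m^457 ≡ 565·351·541·568·317 ≡ 307 (mod 713)

307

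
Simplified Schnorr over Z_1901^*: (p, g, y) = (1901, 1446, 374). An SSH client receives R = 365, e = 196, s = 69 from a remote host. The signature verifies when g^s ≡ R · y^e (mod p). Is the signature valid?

valid

g^s mod p:
Squares mod 1901: 1446^1≡1446, 1446^2≡1717, 1446^4≡1539, 1446^8≡1776, 1446^16≡417, 1446^32≡898, 1446^64≡380
69 = 64 + 4 + 1, so 1446^69 ≡ 380·1539·1446 ≡ 1276 (mod 1901)
R · y^e mod p:
Squares mod 1901: 374^1≡374, 374^2≡1103, 374^4≡1870, 374^8≡961, 374^16≡1536, 374^32≡155, 374^64≡1213, 374^128≡1896
196 = 128 + 64 + 4, so 374^196 ≡ 1896·1213·1870 ≡ 1717 (mod 1901)
365·1717 = 626705 ≡ 1276 (mod 1901)
1276 ≡ 1276 (mod 1901); signature holds.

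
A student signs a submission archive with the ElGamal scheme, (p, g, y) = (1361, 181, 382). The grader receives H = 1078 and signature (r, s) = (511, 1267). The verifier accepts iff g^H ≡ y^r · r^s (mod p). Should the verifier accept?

accept

Left side g^H mod p:
Squares mod 1361: 181^1≡181, 181^2≡97, 181^4≡1243, 181^8≡314, 181^16≡604, 181^32≡68, 181^64≡541, 181^128≡66, 181^256≡273, 181^512≡1035, 181^1024≡118
1078 = 1024 + 32 + 16 + 4 + 2, so 181^1078 ≡ 118·68·604·1243·97 ≡ 340 (mod 1361)
Right side y^r · r^s mod p:
Squares mod 1361: 382^1≡382, 382^2≡297, 382^4≡1105, 382^8≡208, 382^16≡1073, 382^32≡1284, 382^64≡485, 382^128≡1133, 382^256≡266
511 = 256 + 128 + 64 + 32 + 16 + 8 + 4 + 2 + 1, so 382^511 ≡ 266·1133·485·1284·1073·208·1105·297·382 ≡ 456 (mod 1361)
Squares mod 1361: 511^1≡511, 511^2≡1170, 511^4≡1095, 511^8≡1345, 511^16≡256, 511^32≡208, 511^64≡1073, 511^128≡1284, 511^256≡485, 511^512≡1133, 511^1024≡266
1267 = 1024 + 128 + 64 + 32 + 16 + 2 + 1, so 511^1267 ≡ 266·1284·1073·208·256·1170·511 ≡ 729 (mod 1361)
456·729 = 332424 ≡ 340 (mod 1361)
340 ≡ 340 (mod 1361), so the signature is genuine.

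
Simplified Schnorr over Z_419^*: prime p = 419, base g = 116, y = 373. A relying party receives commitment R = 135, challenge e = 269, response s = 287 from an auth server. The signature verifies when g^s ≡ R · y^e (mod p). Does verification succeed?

g^s mod p:
Squares mod 419: 116^1≡116, 116^2≡48, 116^4≡209, 116^8≡105, 116^16≡131, 116^32≡401, 116^64≡324, 116^128≡226, 116^256≡377
287 = 256 + 16 + 8 + 4 + 2 + 1, so 116^287 ≡ 377·131·105·209·48·116 ≡ 151 (mod 419)
R · y^e mod p:
Squares mod 419: 373^1≡373, 373^2≡21, 373^4≡22, 373^8≡65, 373^16≡35, 373^32≡387, 373^64≡186, 373^128≡238, 373^256≡79
269 = 256 + 8 + 4 + 1, so 373^269 ≡ 79·65·22·373 ≡ 237 (mod 419)
135·237 = 31995 ≡ 151 (mod 419)
151 ≡ 151 (mod 419); signature holds.

passes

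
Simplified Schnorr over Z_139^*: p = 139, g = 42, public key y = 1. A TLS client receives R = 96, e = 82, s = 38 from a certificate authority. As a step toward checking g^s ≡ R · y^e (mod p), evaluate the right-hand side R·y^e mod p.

96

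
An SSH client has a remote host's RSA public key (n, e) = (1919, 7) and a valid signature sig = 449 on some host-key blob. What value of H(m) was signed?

373

sig^2 ≡ 449^2 = 201601 ≡ 106
sig^4 ≡ 106^2 = 11236 ≡ 1641
7 = 4 + 2 + 1, so sig^7 ≡ 1641·106·449 ≡ 373 (mod 1919)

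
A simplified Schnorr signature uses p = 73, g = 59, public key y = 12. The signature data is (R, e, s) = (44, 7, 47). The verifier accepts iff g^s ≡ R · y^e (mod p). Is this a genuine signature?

forged

g^s mod p:
59^2 = 3481 ≡ 50
59^4 ≡ 50^2 = 2500 ≡ 18
59^8 ≡ 18^2 = 324 ≡ 32
59^16 ≡ 32^2 = 1024 ≡ 2
59^32 ≡ 2^2 = 4
47 = 32 + 8 + 4 + 2 + 1, so 59^47 ≡ 4·32·18·50·59 ≡ 62 (mod 73)
R · y^e mod p:
12^2 = 144 ≡ 71
12^4 ≡ 71^2 = 5041 ≡ 4
7 = 4 + 2 + 1, so 12^7 ≡ 4·71·12 ≡ 50 (mod 73)
44·50 = 2200 ≡ 10 (mod 73)
62 ≠ 10; the check fails.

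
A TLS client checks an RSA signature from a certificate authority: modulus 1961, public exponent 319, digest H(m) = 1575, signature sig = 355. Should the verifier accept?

sig^2 ≡ 355^2 = 126025 ≡ 521
sig^4 ≡ 521^2 = 271441 ≡ 823
sig^8 ≡ 823^2 = 677329 ≡ 784
sig^16 ≡ 784^2 = 614656 ≡ 863
sig^32 ≡ 863^2 = 744769 ≡ 1550
sig^64 ≡ 1550^2 = 2402500 ≡ 275
sig^128 ≡ 275^2 = 75625 ≡ 1107
sig^256 ≡ 1107^2 = 1225449 ≡ 1785
319 = 256 + 32 + 16 + 8 + 4 + 2 + 1, so sig^319 ≡ 1785·1550·863·784·823·521·355 ≡ 57 (mod 1961)
sig^319 mod 1961 = 57, but H(m) = 1575.

reject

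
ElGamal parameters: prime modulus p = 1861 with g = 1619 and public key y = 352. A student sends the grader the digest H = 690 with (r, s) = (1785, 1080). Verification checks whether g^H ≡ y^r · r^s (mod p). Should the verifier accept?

Left side g^H mod p:
1619^690 mod 1861 = 925
Right side y^r · r^s mod p:
352^1785 mod 1861 = 1236
1785^1080 mod 1861 = 1264
1236·1264 = 1562304 ≡ 925 (mod 1861)
925 ≡ 925 (mod 1861), so the signature is genuine.

accept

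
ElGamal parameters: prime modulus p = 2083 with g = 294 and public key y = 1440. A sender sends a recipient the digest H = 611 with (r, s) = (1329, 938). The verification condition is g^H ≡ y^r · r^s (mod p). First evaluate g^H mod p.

1345

Squares mod 2083: 294^1≡294, 294^2≡1033, 294^4≡593, 294^8≡1705, 294^16≡1240, 294^32≡346, 294^64≡985, 294^128≡1630, 294^256≡1075, 294^512≡1643
611 = 512 + 64 + 32 + 2 + 1, so 294^611 ≡ 1643·985·346·1033·294 ≡ 1345 (mod 2083)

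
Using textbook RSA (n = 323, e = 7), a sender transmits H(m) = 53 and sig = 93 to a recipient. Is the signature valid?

invalid

Squares mod 323: sig^1≡93, sig^2≡251, sig^4≡16
7 = 4 + 2 + 1, so sig^7 ≡ 16·251·93 ≡ 100 (mod 323)
The recovered value 100 does not match the digest 53.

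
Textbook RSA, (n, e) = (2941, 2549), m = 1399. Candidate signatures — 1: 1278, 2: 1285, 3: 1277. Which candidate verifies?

1

Candidate 1: Squares mod 2941: 1278^1≡1278, 1278^2≡1029, 1278^4≡81, 1278^8≡679, 1278^16≡2245, 1278^32≡2092, 1278^64≡256, 1278^128≡834, 1278^256≡1480, 1278^512≡2296, 1278^1024≡1344, 1278^2048≡562; 2549 = 2048 + 256 + 128 + 64 + 32 + 16 + 4 + 1, so 1278^2549 ≡ 562·1480·834·256·2092·2245·81·1278 ≡ 1399 (mod 2941)
  → matches m = 1399
Candidate 2: Squares mod 2941: 1285^1≡1285, 1285^2≡1324, 1285^4≡140, 1285^8≡1954, 1285^16≡698, 1285^32≡1939, 1285^64≡1123, 1285^128≡2381, 1285^256≡1854, 1285^512≡2228, 1285^1024≡2517, 1285^2048≡375; 2549 = 2048 + 256 + 128 + 64 + 32 + 16 + 4 + 1, so 1285^2549 ≡ 375·1854·2381·1123·1939·698·140·1285 ≡ 992 (mod 2941)
Candidate 3: Squares mod 2941: 1277^1≡1277, 1277^2≡1415, 1277^4≡2345, 1277^8≡2296, 1277^16≡1344, 1277^32≡562, 1277^64≡1157, 1277^128≡494, 1277^256≡2874, 1277^512≡1548, 1277^1024≡2330, 1277^2048≡2755; 2549 = 2048 + 256 + 128 + 64 + 32 + 16 + 4 + 1, so 1277^2549 ≡ 2755·2874·494·1157·562·1344·2345·1277 ≡ 1120 (mod 2941)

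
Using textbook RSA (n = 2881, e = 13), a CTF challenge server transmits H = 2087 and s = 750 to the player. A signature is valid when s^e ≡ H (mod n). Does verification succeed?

s^2 ≡ 750^2 = 562500 ≡ 705
s^4 ≡ 705^2 = 497025 ≡ 1493
s^8 ≡ 1493^2 = 2229049 ≡ 2036
13 = 8 + 4 + 1, so s^13 ≡ 2036·1493·750 ≡ 794 (mod 2881)
s^13 mod 2881 = 794, but H = 2087.

fails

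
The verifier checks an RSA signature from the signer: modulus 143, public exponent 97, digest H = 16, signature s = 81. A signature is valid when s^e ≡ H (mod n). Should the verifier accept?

Squares mod 143: s^1≡81, s^2≡126, s^4≡3, s^8≡9, s^16≡81, s^32≡126, s^64≡3
97 = 64 + 32 + 1, so s^97 ≡ 3·126·81 ≡ 16 (mod 143)
16 = H, so the signature checks out.

accept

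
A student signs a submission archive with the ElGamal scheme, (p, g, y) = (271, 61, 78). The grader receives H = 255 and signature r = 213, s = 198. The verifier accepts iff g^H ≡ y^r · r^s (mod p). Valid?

no

Left side g^H mod p:
61^2 = 3721 ≡ 198
61^4 ≡ 198^2 = 39204 ≡ 180
61^8 ≡ 180^2 = 32400 ≡ 151
61^16 ≡ 151^2 = 22801 ≡ 37
61^32 ≡ 37^2 = 1369 ≡ 14
61^64 ≡ 14^2 = 196
61^128 ≡ 196^2 = 38416 ≡ 205
255 = 128 + 64 + 32 + 16 + 8 + 4 + 2 + 1, so 61^255 ≡ 205·196·14·37·151·180·198·61 ≡ 258 (mod 271)
Right side y^r · r^s mod p:
78^2 = 6084 ≡ 122
78^4 ≡ 122^2 = 14884 ≡ 250
78^8 ≡ 250^2 = 62500 ≡ 170
78^16 ≡ 170^2 = 28900 ≡ 174
78^32 ≡ 174^2 = 30276 ≡ 195
78^64 ≡ 195^2 = 38025 ≡ 85
78^128 ≡ 85^2 = 7225 ≡ 179
213 = 128 + 64 + 16 + 4 + 1, so 78^213 ≡ 179·85·174·250·78 ≡ 139 (mod 271)
213^2 = 45369 ≡ 112
213^4 ≡ 112^2 = 12544 ≡ 78
213^8 ≡ 78^2 = 6084 ≡ 122
213^16 ≡ 122^2 = 14884 ≡ 250
213^32 ≡ 250^2 = 62500 ≡ 170
213^64 ≡ 170^2 = 28900 ≡ 174
213^128 ≡ 174^2 = 30276 ≡ 195
198 = 128 + 64 + 4 + 2, so 213^198 ≡ 195·174·78·112 ≡ 268 (mod 271)
139·268 = 37252 ≡ 125 (mod 271)
258 ≠ 125, so verification fails.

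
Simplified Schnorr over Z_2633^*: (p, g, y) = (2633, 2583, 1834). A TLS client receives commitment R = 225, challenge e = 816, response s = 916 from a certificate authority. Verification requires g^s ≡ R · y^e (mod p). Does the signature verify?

g^s mod p:
2583^2 = 6671889 ≡ 2500
2583^4 ≡ 2500^2 = 6250000 ≡ 1891
2583^8 ≡ 1891^2 = 3575881 ≡ 267
2583^16 ≡ 267^2 = 71289 ≡ 198
2583^32 ≡ 198^2 = 39204 ≡ 2342
2583^64 ≡ 2342^2 = 5484964 ≡ 425
2583^128 ≡ 425^2 = 180625 ≡ 1581
2583^256 ≡ 1581^2 = 2499561 ≡ 844
2583^512 ≡ 844^2 = 712336 ≡ 1426
916 = 512 + 256 + 128 + 16 + 4, so 2583^916 ≡ 1426·844·1581·198·1891 ≡ 967 (mod 2633)
R · y^e mod p:
1834^2 = 3363556 ≡ 1215
1834^4 ≡ 1215^2 = 1476225 ≡ 1745
1834^8 ≡ 1745^2 = 3045025 ≡ 1277
1834^16 ≡ 1277^2 = 1630729 ≡ 902
1834^32 ≡ 902^2 = 813604 ≡ 7
1834^64 ≡ 7^2 = 49
1834^128 ≡ 49^2 = 2401
1834^256 ≡ 2401^2 = 5764801 ≡ 1164
1834^512 ≡ 1164^2 = 1354896 ≡ 1534
816 = 512 + 256 + 32 + 16, so 1834^816 ≡ 1534·1164·7·902 ≡ 16 (mod 2633)
225·16 = 3600 ≡ 967 (mod 2633)
967 ≡ 967 (mod 2633); signature holds.

verifies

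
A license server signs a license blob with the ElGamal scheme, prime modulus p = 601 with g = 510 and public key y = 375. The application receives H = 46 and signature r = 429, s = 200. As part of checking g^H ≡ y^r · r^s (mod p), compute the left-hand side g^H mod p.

510^2 = 260100 ≡ 468
510^4 ≡ 468^2 = 219024 ≡ 260
510^8 ≡ 260^2 = 67600 ≡ 288
510^16 ≡ 288^2 = 82944 ≡ 6
510^32 ≡ 6^2 = 36
46 = 32 + 8 + 4 + 2, so 510^46 ≡ 36·288·260·468 ≡ 509 (mod 601)

509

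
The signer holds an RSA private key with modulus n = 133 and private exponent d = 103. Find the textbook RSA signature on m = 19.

19

m^2 ≡ 19^2 = 361 ≡ 95
m^4 ≡ 95^2 = 9025 ≡ 114
m^8 ≡ 114^2 = 12996 ≡ 95
m^16 ≡ 95^2 = 9025 ≡ 114
m^32 ≡ 114^2 = 12996 ≡ 95
m^64 ≡ 95^2 = 9025 ≡ 114
103 = 64 + 32 + 4 + 2 + 1, so m^103 ≡ 114·95·114·95·19 ≡ 19 (mod 133)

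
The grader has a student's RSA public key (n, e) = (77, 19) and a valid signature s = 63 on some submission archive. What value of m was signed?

7

s^2 ≡ 63^2 = 3969 ≡ 42
s^4 ≡ 42^2 = 1764 ≡ 70
s^8 ≡ 70^2 = 4900 ≡ 49
s^16 ≡ 49^2 = 2401 ≡ 14
19 = 16 + 2 + 1, so s^19 ≡ 14·42·63 ≡ 7 (mod 77)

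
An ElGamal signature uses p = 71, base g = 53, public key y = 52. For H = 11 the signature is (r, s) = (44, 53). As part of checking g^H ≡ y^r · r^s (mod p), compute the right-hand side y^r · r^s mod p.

44

52^44 mod 71 = 58
44^53 mod 71 = 13
y^r · r^s ≡ 58·13 = 754 ≡ 44 (mod 71)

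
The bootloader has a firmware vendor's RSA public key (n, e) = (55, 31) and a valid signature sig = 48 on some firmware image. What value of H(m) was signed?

37

sig^2 ≡ 48^2 = 2304 ≡ 49
sig^4 ≡ 49^2 = 2401 ≡ 36
sig^8 ≡ 36^2 = 1296 ≡ 31
sig^16 ≡ 31^2 = 961 ≡ 26
31 = 16 + 8 + 4 + 2 + 1, so sig^31 ≡ 26·31·36·49·48 ≡ 37 (mod 55)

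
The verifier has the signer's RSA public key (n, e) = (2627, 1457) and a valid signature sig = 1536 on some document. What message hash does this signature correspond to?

2033

Squares mod 2627: sig^1≡1536, sig^2≡250, sig^4≡2079, sig^8≡826, sig^16≡1883, sig^32≡1866, sig^64≡1181, sig^128≡2451, sig^256≡2079, sig^512≡826, sig^1024≡1883
1457 = 1024 + 256 + 128 + 32 + 16 + 1, so sig^1457 ≡ 1883·2079·2451·1866·1883·1536 ≡ 2033 (mod 2627)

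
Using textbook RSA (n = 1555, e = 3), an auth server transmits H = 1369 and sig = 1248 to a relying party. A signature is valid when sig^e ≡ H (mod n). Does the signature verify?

does not verify

Squares mod 1555: sig^1≡1248, sig^2≡949
3 = 2 + 1, so sig^3 ≡ 949·1248 ≡ 997 (mod 1555)
sig^3 mod 1555 = 997, but H = 1369.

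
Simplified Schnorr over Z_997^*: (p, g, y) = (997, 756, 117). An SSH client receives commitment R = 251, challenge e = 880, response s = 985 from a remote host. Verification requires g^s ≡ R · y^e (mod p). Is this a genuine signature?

forged

g^s mod p:
Squares mod 997: 756^1≡756, 756^2≡255, 756^4≡220, 756^8≡544, 756^16≡824, 756^32≡19, 756^64≡361, 756^128≡711, 756^256≡42, 756^512≡767
985 = 512 + 256 + 128 + 64 + 16 + 8 + 1, so 756^985 ≡ 767·42·711·361·824·544·756 ≡ 318 (mod 997)
R · y^e mod p:
Squares mod 997: 117^1≡117, 117^2≡728, 117^4≡577, 117^8≡928, 117^16≡773, 117^32≡326, 117^64≡594, 117^128≡895, 117^256≡434, 117^512≡920
880 = 512 + 256 + 64 + 32 + 16, so 117^880 ≡ 920·434·594·326·773 ≡ 361 (mod 997)
251·361 = 90611 ≡ 881 (mod 997)
318 ≠ 881; the check fails.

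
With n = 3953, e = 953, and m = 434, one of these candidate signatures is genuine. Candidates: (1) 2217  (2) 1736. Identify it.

Candidate 1: 2217^2 = 4915089 ≡ 1510; 2217^4 ≡ 1510^2 = 2280100 ≡ 3172; 2217^8 ≡ 3172^2 = 10061584 ≡ 1199; 2217^16 ≡ 1199^2 = 1437601 ≡ 2662; 2217^32 ≡ 2662^2 = 7086244 ≡ 2468; 2217^64 ≡ 2468^2 = 6091024 ≡ 3404; 2217^128 ≡ 3404^2 = 11587216 ≡ 973; 2217^256 ≡ 973^2 = 946729 ≡ 1962; 2217^512 ≡ 1962^2 = 3849444 ≡ 3175; 953 = 512 + 256 + 128 + 32 + 16 + 8 + 1, so 2217^953 ≡ 3175·1962·973·2468·2662·1199·2217 ≡ 3519 (mod 3953)
Candidate 2: 1736^2 = 3013696 ≡ 1510; 1736^4 ≡ 1510^2 = 2280100 ≡ 3172; 1736^8 ≡ 3172^2 = 10061584 ≡ 1199; 1736^16 ≡ 1199^2 = 1437601 ≡ 2662; 1736^32 ≡ 2662^2 = 7086244 ≡ 2468; 1736^64 ≡ 2468^2 = 6091024 ≡ 3404; 1736^128 ≡ 3404^2 = 11587216 ≡ 973; 1736^256 ≡ 973^2 = 946729 ≡ 1962; 1736^512 ≡ 1962^2 = 3849444 ≡ 3175; 953 = 512 + 256 + 128 + 32 + 16 + 8 + 1, so 1736^953 ≡ 3175·1962·973·2468·2662·1199·1736 ≡ 434 (mod 3953)
  → matches m = 434

2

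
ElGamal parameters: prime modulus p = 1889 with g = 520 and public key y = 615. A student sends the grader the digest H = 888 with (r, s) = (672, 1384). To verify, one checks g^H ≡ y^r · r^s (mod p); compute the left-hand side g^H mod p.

189

520^2 = 270400 ≡ 273
520^4 ≡ 273^2 = 74529 ≡ 858
520^8 ≡ 858^2 = 736164 ≡ 1343
520^16 ≡ 1343^2 = 1803649 ≡ 1543
520^32 ≡ 1543^2 = 2380849 ≡ 709
520^64 ≡ 709^2 = 502681 ≡ 207
520^128 ≡ 207^2 = 42849 ≡ 1291
520^256 ≡ 1291^2 = 1666681 ≡ 583
520^512 ≡ 583^2 = 339889 ≡ 1758
888 = 512 + 256 + 64 + 32 + 16 + 8, so 520^888 ≡ 1758·583·207·709·1543·1343 ≡ 189 (mod 1889)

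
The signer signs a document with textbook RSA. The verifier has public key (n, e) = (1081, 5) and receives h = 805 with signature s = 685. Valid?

s^2 ≡ 685^2 = 469225 ≡ 71
s^4 ≡ 71^2 = 5041 ≡ 717
5 = 4 + 1, so s^5 ≡ 717·685 ≡ 371 (mod 1081)
371 ≠ 805, so verification fails.

no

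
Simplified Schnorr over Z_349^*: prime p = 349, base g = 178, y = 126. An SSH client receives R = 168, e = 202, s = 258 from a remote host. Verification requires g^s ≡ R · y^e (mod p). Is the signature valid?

valid

g^s mod p:
Squares mod 349: 178^1≡178, 178^2≡274, 178^4≡41, 178^8≡285, 178^16≡257, 178^32≡88, 178^64≡66, 178^128≡168, 178^256≡304
258 = 256 + 2, so 178^258 ≡ 304·274 ≡ 234 (mod 349)
R · y^e mod p:
Squares mod 349: 126^1≡126, 126^2≡171, 126^4≡274, 126^8≡41, 126^16≡285, 126^32≡257, 126^64≡88, 126^128≡66
202 = 128 + 64 + 8 + 2, so 126^202 ≡ 66·88·41·171 ≡ 313 (mod 349)
168·313 = 52584 ≡ 234 (mod 349)
234 ≡ 234 (mod 349); signature holds.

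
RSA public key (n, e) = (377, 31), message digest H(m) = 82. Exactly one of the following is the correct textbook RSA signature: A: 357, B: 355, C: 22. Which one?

Candidate A: Squares mod 377: 357^1≡357, 357^2≡23, 357^4≡152, 357^8≡107, 357^16≡139; 31 = 16 + 8 + 4 + 2 + 1, so 357^31 ≡ 139·107·152·23·357 ≡ 33 (mod 377)
Candidate B: Squares mod 377: 355^1≡355, 355^2≡107, 355^4≡139, 355^8≡94, 355^16≡165; 31 = 16 + 8 + 4 + 2 + 1, so 355^31 ≡ 165·94·139·107·355 ≡ 82 (mod 377)
  → matches H(m) = 82
Candidate C: Squares mod 377: 22^1≡22, 22^2≡107, 22^4≡139, 22^8≡94, 22^16≡165; 31 = 16 + 8 + 4 + 2 + 1, so 22^31 ≡ 165·94·139·107·22 ≡ 295 (mod 377)

B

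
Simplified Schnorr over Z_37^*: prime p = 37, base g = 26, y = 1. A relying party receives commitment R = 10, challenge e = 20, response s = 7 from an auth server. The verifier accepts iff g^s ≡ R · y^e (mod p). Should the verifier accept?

reject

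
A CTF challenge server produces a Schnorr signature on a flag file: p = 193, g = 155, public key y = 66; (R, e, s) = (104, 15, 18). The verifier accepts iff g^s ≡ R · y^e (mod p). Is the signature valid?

g^s mod p:
155^2 = 24025 ≡ 93
155^4 ≡ 93^2 = 8649 ≡ 157
155^8 ≡ 157^2 = 24649 ≡ 138
155^16 ≡ 138^2 = 19044 ≡ 130
18 = 16 + 2, so 155^18 ≡ 130·93 ≡ 124 (mod 193)
R · y^e mod p:
66^2 = 4356 ≡ 110
66^4 ≡ 110^2 = 12100 ≡ 134
66^8 ≡ 134^2 = 17956 ≡ 7
15 = 8 + 4 + 2 + 1, so 66^15 ≡ 7·134·110·66 ≡ 68 (mod 193)
104·68 = 7072 ≡ 124 (mod 193)
124 ≡ 124 (mod 193); signature holds.

valid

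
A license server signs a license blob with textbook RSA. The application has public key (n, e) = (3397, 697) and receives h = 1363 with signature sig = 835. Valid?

Squares mod 3397: sig^1≡835, sig^2≡840, sig^4≡2421, sig^8≡1416, sig^16≡826, sig^32≡2876, sig^64≡3078, sig^128≡3248, sig^256≡1819, sig^512≡83
697 = 512 + 128 + 32 + 16 + 8 + 1, so sig^697 ≡ 83·3248·2876·826·1416·835 ≡ 1363 (mod 3397)
1363 = h, so the signature checks out.

yes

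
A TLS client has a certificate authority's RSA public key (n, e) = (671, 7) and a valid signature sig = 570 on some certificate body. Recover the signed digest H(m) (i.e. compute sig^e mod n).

Squares mod 671: sig^1≡570, sig^2≡136, sig^4≡379
7 = 4 + 2 + 1, so sig^7 ≡ 379·136·570 ≡ 345 (mod 671)

345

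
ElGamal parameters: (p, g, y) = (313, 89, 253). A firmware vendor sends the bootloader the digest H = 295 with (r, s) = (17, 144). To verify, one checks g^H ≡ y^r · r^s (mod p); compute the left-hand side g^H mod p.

28

Squares mod 313: 89^1≡89, 89^2≡96, 89^4≡139, 89^8≡228, 89^16≡26, 89^32≡50, 89^64≡309, 89^128≡16, 89^256≡256
295 = 256 + 32 + 4 + 2 + 1, so 89^295 ≡ 256·50·139·96·89 ≡ 28 (mod 313)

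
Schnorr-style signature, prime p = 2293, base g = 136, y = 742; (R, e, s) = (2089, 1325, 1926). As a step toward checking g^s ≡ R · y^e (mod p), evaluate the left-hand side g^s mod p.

136^1926 mod 2293 = 2039

2039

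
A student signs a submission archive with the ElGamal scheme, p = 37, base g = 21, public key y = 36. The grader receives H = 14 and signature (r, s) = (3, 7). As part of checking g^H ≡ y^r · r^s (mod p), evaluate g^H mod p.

33

Squares mod 37: 21^1≡21, 21^2≡34, 21^4≡9, 21^8≡7
14 = 8 + 4 + 2, so 21^14 ≡ 7·9·34 ≡ 33 (mod 37)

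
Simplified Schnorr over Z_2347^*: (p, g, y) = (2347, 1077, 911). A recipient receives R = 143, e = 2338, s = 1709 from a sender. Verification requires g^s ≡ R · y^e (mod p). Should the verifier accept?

reject

g^s mod p:
1077^2 = 1159929 ≡ 511
1077^4 ≡ 511^2 = 261121 ≡ 604
1077^8 ≡ 604^2 = 364816 ≡ 1031
1077^16 ≡ 1031^2 = 1062961 ≡ 2117
1077^32 ≡ 2117^2 = 4481689 ≡ 1266
1077^64 ≡ 1266^2 = 1602756 ≡ 2102
1077^128 ≡ 2102^2 = 4418404 ≡ 1350
1077^256 ≡ 1350^2 = 1822500 ≡ 1228
1077^512 ≡ 1228^2 = 1507984 ≡ 1210
1077^1024 ≡ 1210^2 = 1464100 ≡ 1919
1709 = 1024 + 512 + 128 + 32 + 8 + 4 + 1, so 1077^1709 ≡ 1919·1210·1350·1266·1031·604·1077 ≡ 491 (mod 2347)
R · y^e mod p:
911^2 = 829921 ≡ 1430
911^4 ≡ 1430^2 = 2044900 ≡ 663
911^8 ≡ 663^2 = 439569 ≡ 680
911^16 ≡ 680^2 = 462400 ≡ 41
911^32 ≡ 41^2 = 1681
911^64 ≡ 1681^2 = 2825761 ≡ 2320
911^128 ≡ 2320^2 = 5382400 ≡ 729
911^256 ≡ 729^2 = 531441 ≡ 1019
911^512 ≡ 1019^2 = 1038361 ≡ 987
911^1024 ≡ 987^2 = 974169 ≡ 164
911^2048 ≡ 164^2 = 26896 ≡ 1079
2338 = 2048 + 256 + 32 + 2, so 911^2338 ≡ 1079·1019·1681·1430 ≡ 818 (mod 2347)
143·818 = 116974 ≡ 1971 (mod 2347)
491 ≠ 1971; the check fails.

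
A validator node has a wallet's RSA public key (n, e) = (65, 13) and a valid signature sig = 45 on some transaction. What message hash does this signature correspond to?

45

sig^2 ≡ 45^2 = 2025 ≡ 10
sig^4 ≡ 10^2 = 100 ≡ 35
sig^8 ≡ 35^2 = 1225 ≡ 55
13 = 8 + 4 + 1, so sig^13 ≡ 55·35·45 ≡ 45 (mod 65)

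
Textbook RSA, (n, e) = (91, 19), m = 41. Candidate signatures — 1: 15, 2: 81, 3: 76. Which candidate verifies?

3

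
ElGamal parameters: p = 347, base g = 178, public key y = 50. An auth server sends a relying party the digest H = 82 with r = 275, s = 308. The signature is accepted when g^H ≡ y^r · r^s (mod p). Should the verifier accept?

reject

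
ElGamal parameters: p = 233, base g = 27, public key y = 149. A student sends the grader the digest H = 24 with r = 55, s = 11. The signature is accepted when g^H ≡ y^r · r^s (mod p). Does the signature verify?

Left side g^H mod p:
27^2 = 729 ≡ 30
27^4 ≡ 30^2 = 900 ≡ 201
27^8 ≡ 201^2 = 40401 ≡ 92
27^16 ≡ 92^2 = 8464 ≡ 76
24 = 16 + 8, so 27^24 ≡ 76·92 ≡ 2 (mod 233)
Right side y^r · r^s mod p:
149^2 = 22201 ≡ 66
149^4 ≡ 66^2 = 4356 ≡ 162
149^8 ≡ 162^2 = 26244 ≡ 148
149^16 ≡ 148^2 = 21904 ≡ 2
149^32 ≡ 2^2 = 4
55 = 32 + 16 + 4 + 2 + 1, so 149^55 ≡ 4·2·162·66·149 ≡ 230 (mod 233)
55^2 = 3025 ≡ 229
55^4 ≡ 229^2 = 52441 ≡ 16
55^8 ≡ 16^2 = 256 ≡ 23
11 = 8 + 2 + 1, so 55^11 ≡ 23·229·55 ≡ 66 (mod 233)
230·66 = 15180 ≡ 35 (mod 233)
2 ≠ 35, so verification fails.

does not verify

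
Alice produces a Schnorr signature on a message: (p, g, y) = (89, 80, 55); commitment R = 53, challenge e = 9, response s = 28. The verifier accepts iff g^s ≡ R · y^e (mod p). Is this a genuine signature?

genuine

g^s mod p:
80^2 = 6400 ≡ 81
80^4 ≡ 81^2 = 6561 ≡ 64
80^8 ≡ 64^2 = 4096 ≡ 2
80^16 ≡ 2^2 = 4
28 = 16 + 8 + 4, so 80^28 ≡ 4·2·64 ≡ 67 (mod 89)
R · y^e mod p:
55^2 = 3025 ≡ 88
55^4 ≡ 88^2 = 7744 ≡ 1
55^8 ≡ 1^2 = 1
9 = 8 + 1, so 55^9 ≡ 1·55 ≡ 55 (mod 89)
53·55 = 2915 ≡ 67 (mod 89)
67 ≡ 67 (mod 89); signature holds.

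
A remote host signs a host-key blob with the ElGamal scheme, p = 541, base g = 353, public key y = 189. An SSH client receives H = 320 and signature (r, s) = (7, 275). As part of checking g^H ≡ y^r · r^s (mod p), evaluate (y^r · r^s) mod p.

214

189^7 mod 541 = 36
7^275 mod 541 = 36
y^r · r^s ≡ 36·36 = 1296 ≡ 214 (mod 541)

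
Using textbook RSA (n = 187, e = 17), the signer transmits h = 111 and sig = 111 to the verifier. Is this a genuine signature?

genuine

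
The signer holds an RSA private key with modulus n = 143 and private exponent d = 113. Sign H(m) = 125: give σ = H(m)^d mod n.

86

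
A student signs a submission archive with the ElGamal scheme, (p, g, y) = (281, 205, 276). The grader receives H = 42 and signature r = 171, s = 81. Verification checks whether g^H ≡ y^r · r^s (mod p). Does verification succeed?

fails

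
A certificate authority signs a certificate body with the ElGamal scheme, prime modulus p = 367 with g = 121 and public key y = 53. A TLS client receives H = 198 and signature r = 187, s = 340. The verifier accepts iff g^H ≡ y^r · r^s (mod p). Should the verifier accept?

reject

Left side g^H mod p:
121^2 = 14641 ≡ 328
121^4 ≡ 328^2 = 107584 ≡ 53
121^8 ≡ 53^2 = 2809 ≡ 240
121^16 ≡ 240^2 = 57600 ≡ 348
121^32 ≡ 348^2 = 121104 ≡ 361
121^64 ≡ 361^2 = 130321 ≡ 36
121^128 ≡ 36^2 = 1296 ≡ 195
198 = 128 + 64 + 4 + 2, so 121^198 ≡ 195·36·53·328 ≡ 106 (mod 367)
Right side y^r · r^s mod p:
53^2 = 2809 ≡ 240
53^4 ≡ 240^2 = 57600 ≡ 348
53^8 ≡ 348^2 = 121104 ≡ 361
53^16 ≡ 361^2 = 130321 ≡ 36
53^32 ≡ 36^2 = 1296 ≡ 195
53^64 ≡ 195^2 = 38025 ≡ 224
53^128 ≡ 224^2 = 50176 ≡ 264
187 = 128 + 32 + 16 + 8 + 2 + 1, so 53^187 ≡ 264·195·36·361·240·53 ≡ 348 (mod 367)
187^2 = 34969 ≡ 104
187^4 ≡ 104^2 = 10816 ≡ 173
187^8 ≡ 173^2 = 29929 ≡ 202
187^16 ≡ 202^2 = 40804 ≡ 67
187^32 ≡ 67^2 = 4489 ≡ 85
187^64 ≡ 85^2 = 7225 ≡ 252
187^128 ≡ 252^2 = 63504 ≡ 13
187^256 ≡ 13^2 = 169
340 = 256 + 64 + 16 + 4, so 187^340 ≡ 169·252·67·173 ≡ 121 (mod 367)
348·121 = 42108 ≡ 270 (mod 367)
106 ≠ 270, so verification fails.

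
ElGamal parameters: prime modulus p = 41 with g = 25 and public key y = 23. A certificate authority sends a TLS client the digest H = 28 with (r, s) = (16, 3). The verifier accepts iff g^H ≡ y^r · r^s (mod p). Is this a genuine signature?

Left side g^H mod p:
25^2 = 625 ≡ 10
25^4 ≡ 10^2 = 100 ≡ 18
25^8 ≡ 18^2 = 324 ≡ 37
25^16 ≡ 37^2 = 1369 ≡ 16
28 = 16 + 8 + 4, so 25^28 ≡ 16·37·18 ≡ 37 (mod 41)
Right side y^r · r^s mod p:
23^2 = 529 ≡ 37
23^4 ≡ 37^2 = 1369 ≡ 16
23^8 ≡ 16^2 = 256 ≡ 10
23^16 ≡ 10^2 = 100 ≡ 18
16^2 = 256 ≡ 10
3 = 2 + 1, so 16^3 ≡ 10·16 ≡ 37 (mod 41)
18·37 = 666 ≡ 10 (mod 41)
37 ≠ 10, so verification fails.

forged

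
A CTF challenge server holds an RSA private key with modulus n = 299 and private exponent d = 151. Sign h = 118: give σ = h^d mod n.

144

h^2 ≡ 118^2 = 13924 ≡ 170
h^4 ≡ 170^2 = 28900 ≡ 196
h^8 ≡ 196^2 = 38416 ≡ 144
h^16 ≡ 144^2 = 20736 ≡ 105
h^32 ≡ 105^2 = 11025 ≡ 261
h^64 ≡ 261^2 = 68121 ≡ 248
h^128 ≡ 248^2 = 61504 ≡ 209
151 = 128 + 16 + 4 + 2 + 1, so h^151 ≡ 209·105·196·170·118 ≡ 144 (mod 299)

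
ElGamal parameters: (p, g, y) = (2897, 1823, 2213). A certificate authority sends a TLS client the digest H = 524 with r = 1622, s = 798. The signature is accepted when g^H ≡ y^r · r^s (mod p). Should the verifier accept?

Left side g^H mod p:
1823^2 = 3323329 ≡ 470
1823^4 ≡ 470^2 = 220900 ≡ 728
1823^8 ≡ 728^2 = 529984 ≡ 2730
1823^16 ≡ 2730^2 = 7452900 ≡ 1816
1823^32 ≡ 1816^2 = 3297856 ≡ 1070
1823^64 ≡ 1070^2 = 1144900 ≡ 585
1823^128 ≡ 585^2 = 342225 ≡ 379
1823^256 ≡ 379^2 = 143641 ≡ 1688
1823^512 ≡ 1688^2 = 2849344 ≡ 1593
524 = 512 + 8 + 4, so 1823^524 ≡ 1593·2730·728 ≡ 2573 (mod 2897)
Right side y^r · r^s mod p:
2213^2 = 4897369 ≡ 1439
2213^4 ≡ 1439^2 = 2070721 ≡ 2263
2213^8 ≡ 2263^2 = 5121169 ≡ 2170
2213^16 ≡ 2170^2 = 4708900 ≡ 1275
2213^32 ≡ 1275^2 = 1625625 ≡ 408
2213^64 ≡ 408^2 = 166464 ≡ 1335
2213^128 ≡ 1335^2 = 1782225 ≡ 570
2213^256 ≡ 570^2 = 324900 ≡ 436
2213^512 ≡ 436^2 = 190096 ≡ 1791
2213^1024 ≡ 1791^2 = 3207681 ≡ 702
1622 = 1024 + 512 + 64 + 16 + 4 + 2, so 2213^1622 ≡ 702·1791·1335·1275·2263·1439 ≡ 278 (mod 2897)
1622^2 = 2630884 ≡ 408
1622^4 ≡ 408^2 = 166464 ≡ 1335
1622^8 ≡ 1335^2 = 1782225 ≡ 570
1622^16 ≡ 570^2 = 324900 ≡ 436
1622^32 ≡ 436^2 = 190096 ≡ 1791
1622^64 ≡ 1791^2 = 3207681 ≡ 702
1622^128 ≡ 702^2 = 492804 ≡ 314
1622^256 ≡ 314^2 = 98596 ≡ 98
1622^512 ≡ 98^2 = 9604 ≡ 913
798 = 512 + 256 + 16 + 8 + 4 + 2, so 1622^798 ≡ 913·98·436·570·1335·408 ≡ 2479 (mod 2897)
278·2479 = 689162 ≡ 2573 (mod 2897)
2573 ≡ 2573 (mod 2897), so the signature is genuine.

accept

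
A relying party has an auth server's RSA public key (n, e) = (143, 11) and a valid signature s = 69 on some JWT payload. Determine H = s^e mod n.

36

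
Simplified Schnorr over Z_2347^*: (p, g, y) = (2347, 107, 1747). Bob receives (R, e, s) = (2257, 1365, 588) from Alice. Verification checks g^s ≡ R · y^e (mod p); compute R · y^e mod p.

1366

Squares mod 2347: 1747^1≡1747, 1747^2≡909, 1747^4≡137, 1747^8≡2340, 1747^16≡49, 1747^32≡54, 1747^64≡569, 1747^128≡2222, 1747^256≡1543, 1747^512≡991, 1747^1024≡1035
1365 = 1024 + 256 + 64 + 16 + 4 + 1, so 1747^1365 ≡ 1035·1543·569·49·137·1747 ≡ 715 (mod 2347)
R · y^e ≡ 2257·715 = 1613755 ≡ 1366 (mod 2347)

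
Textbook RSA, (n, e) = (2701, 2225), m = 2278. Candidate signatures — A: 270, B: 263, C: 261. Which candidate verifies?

B

Candidate A: 270^2225 mod 2701 = 1803
Candidate B: 263^2225 mod 2701 = 2278
  → matches m = 2278
Candidate C: 261^2225 mod 2701 = 1726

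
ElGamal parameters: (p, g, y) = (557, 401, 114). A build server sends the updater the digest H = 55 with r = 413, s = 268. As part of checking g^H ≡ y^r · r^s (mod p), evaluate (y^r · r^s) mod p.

Squares mod 557: 114^1≡114, 114^2≡185, 114^4≡248, 114^8≡234, 114^16≡170, 114^32≡493, 114^64≡197, 114^128≡376, 114^256≡455
413 = 256 + 128 + 16 + 8 + 4 + 1, so 114^413 ≡ 455·376·170·234·248·114 ≡ 420 (mod 557)
Squares mod 557: 413^1≡413, 413^2≡127, 413^4≡533, 413^8≡19, 413^16≡361, 413^32≡540, 413^64≡289, 413^128≡528, 413^256≡284
268 = 256 + 8 + 4, so 413^268 ≡ 284·19·533 ≡ 277 (mod 557)
y^r · r^s ≡ 420·277 = 116340 ≡ 484 (mod 557)

484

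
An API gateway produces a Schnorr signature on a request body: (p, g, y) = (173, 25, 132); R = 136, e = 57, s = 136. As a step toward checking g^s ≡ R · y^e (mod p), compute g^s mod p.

149

25^2 = 625 ≡ 106
25^4 ≡ 106^2 = 11236 ≡ 164
25^8 ≡ 164^2 = 26896 ≡ 81
25^16 ≡ 81^2 = 6561 ≡ 160
25^32 ≡ 160^2 = 25600 ≡ 169
25^64 ≡ 169^2 = 28561 ≡ 16
25^128 ≡ 16^2 = 256 ≡ 83
136 = 128 + 8, so 25^136 ≡ 83·81 ≡ 149 (mod 173)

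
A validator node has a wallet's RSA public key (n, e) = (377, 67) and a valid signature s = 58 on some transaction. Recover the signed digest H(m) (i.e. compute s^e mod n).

319

s^2 ≡ 58^2 = 3364 ≡ 348
s^4 ≡ 348^2 = 121104 ≡ 87
s^8 ≡ 87^2 = 7569 ≡ 29
s^16 ≡ 29^2 = 841 ≡ 87
s^32 ≡ 87^2 = 7569 ≡ 29
s^64 ≡ 29^2 = 841 ≡ 87
67 = 64 + 2 + 1, so s^67 ≡ 87·348·58 ≡ 319 (mod 377)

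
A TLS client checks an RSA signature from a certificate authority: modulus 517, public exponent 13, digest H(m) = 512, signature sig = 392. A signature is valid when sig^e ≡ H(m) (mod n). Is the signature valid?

invalid

Squares mod 517: sig^1≡392, sig^2≡115, sig^4≡300, sig^8≡42
13 = 8 + 4 + 1, so sig^13 ≡ 42·300·392 ≡ 299 (mod 517)
sig^13 mod 517 = 299, but H(m) = 512.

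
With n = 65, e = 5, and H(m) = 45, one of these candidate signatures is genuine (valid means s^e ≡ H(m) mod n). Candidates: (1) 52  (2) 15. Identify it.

Candidate 1: 52^2 = 2704 ≡ 39; 52^4 ≡ 39^2 = 1521 ≡ 26; 5 = 4 + 1, so 52^5 ≡ 26·52 ≡ 52 (mod 65)
Candidate 2: 15^2 = 225 ≡ 30; 15^4 ≡ 30^2 = 900 ≡ 55; 5 = 4 + 1, so 15^5 ≡ 55·15 ≡ 45 (mod 65)
  → matches H(m) = 45

2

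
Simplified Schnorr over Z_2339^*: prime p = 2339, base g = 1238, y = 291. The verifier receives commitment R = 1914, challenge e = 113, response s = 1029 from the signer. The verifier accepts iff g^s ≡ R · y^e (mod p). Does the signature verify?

g^s mod p:
1238^1029 mod 2339 = 1253
R · y^e mod p:
291^113 mod 2339 = 1577
1914·1577 = 3018378 ≡ 1068 (mod 2339)
1253 ≠ 1068; the check fails.

does not verify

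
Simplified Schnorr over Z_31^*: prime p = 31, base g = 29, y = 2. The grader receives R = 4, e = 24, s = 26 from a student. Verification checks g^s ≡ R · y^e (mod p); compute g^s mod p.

Squares mod 31: 29^1≡29, 29^2≡4, 29^4≡16, 29^8≡8, 29^16≡2
26 = 16 + 8 + 2, so 29^26 ≡ 2·8·4 ≡ 2 (mod 31)

2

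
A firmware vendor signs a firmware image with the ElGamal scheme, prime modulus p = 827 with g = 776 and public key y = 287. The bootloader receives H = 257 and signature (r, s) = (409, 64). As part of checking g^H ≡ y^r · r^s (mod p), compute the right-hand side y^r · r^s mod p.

287^2 = 82369 ≡ 496
287^4 ≡ 496^2 = 246016 ≡ 397
287^8 ≡ 397^2 = 157609 ≡ 479
287^16 ≡ 479^2 = 229441 ≡ 362
287^32 ≡ 362^2 = 131044 ≡ 378
287^64 ≡ 378^2 = 142884 ≡ 640
287^128 ≡ 640^2 = 409600 ≡ 235
287^256 ≡ 235^2 = 55225 ≡ 643
409 = 256 + 128 + 16 + 8 + 1, so 287^409 ≡ 643·235·362·479·287 ≡ 25 (mod 827)
409^2 = 167281 ≡ 227
409^4 ≡ 227^2 = 51529 ≡ 255
409^8 ≡ 255^2 = 65025 ≡ 519
409^16 ≡ 519^2 = 269361 ≡ 586
409^32 ≡ 586^2 = 343396 ≡ 191
409^64 ≡ 191^2 = 36481 ≡ 93
y^r · r^s ≡ 25·93 = 2325 ≡ 671 (mod 827)

671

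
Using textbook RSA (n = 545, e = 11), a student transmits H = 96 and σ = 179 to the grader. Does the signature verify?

does not verify

σ^2 ≡ 179^2 = 32041 ≡ 431
σ^4 ≡ 431^2 = 185761 ≡ 461
σ^8 ≡ 461^2 = 212521 ≡ 516
11 = 8 + 2 + 1, so σ^11 ≡ 516·431·179 ≡ 449 (mod 545)
449 ≠ 96, so verification fails.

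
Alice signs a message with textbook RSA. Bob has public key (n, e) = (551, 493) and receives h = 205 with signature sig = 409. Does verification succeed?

passes

sig^2 ≡ 409^2 = 167281 ≡ 328
sig^4 ≡ 328^2 = 107584 ≡ 139
sig^8 ≡ 139^2 = 19321 ≡ 36
sig^16 ≡ 36^2 = 1296 ≡ 194
sig^32 ≡ 194^2 = 37636 ≡ 168
sig^64 ≡ 168^2 = 28224 ≡ 123
sig^128 ≡ 123^2 = 15129 ≡ 252
sig^256 ≡ 252^2 = 63504 ≡ 139
493 = 256 + 128 + 64 + 32 + 8 + 4 + 1, so sig^493 ≡ 139·252·123·168·36·139·409 ≡ 205 (mod 551)
205 = h, so the signature checks out.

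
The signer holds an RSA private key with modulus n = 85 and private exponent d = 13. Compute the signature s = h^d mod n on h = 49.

19

h^2 ≡ 49^2 = 2401 ≡ 21
h^4 ≡ 21^2 = 441 ≡ 16
h^8 ≡ 16^2 = 256 ≡ 1
13 = 8 + 4 + 1, so h^13 ≡ 1·16·49 ≡ 19 (mod 85)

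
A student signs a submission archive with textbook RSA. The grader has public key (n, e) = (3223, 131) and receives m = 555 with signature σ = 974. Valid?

no

Squares mod 3223: σ^1≡974, σ^2≡1114, σ^4≡141, σ^8≡543, σ^16≡1556, σ^32≡663, σ^64≡1241, σ^128≡2710
131 = 128 + 2 + 1, so σ^131 ≡ 2710·1114·974 ≡ 1524 (mod 3223)
The recovered value 1524 does not match the digest 555.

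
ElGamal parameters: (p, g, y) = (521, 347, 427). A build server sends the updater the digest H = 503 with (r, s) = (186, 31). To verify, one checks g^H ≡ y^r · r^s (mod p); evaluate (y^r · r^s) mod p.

Squares mod 521: 427^1≡427, 427^2≡500, 427^4≡441, 427^8≡148, 427^16≡22, 427^32≡484, 427^64≡327, 427^128≡124
186 = 128 + 32 + 16 + 8 + 2, so 427^186 ≡ 124·484·22·148·500 ≡ 400 (mod 521)
Squares mod 521: 186^1≡186, 186^2≡210, 186^4≡336, 186^8≡360, 186^16≡392
31 = 16 + 8 + 4 + 2 + 1, so 186^31 ≡ 392·360·336·210·186 ≡ 434 (mod 521)
y^r · r^s ≡ 400·434 = 173600 ≡ 107 (mod 521)

107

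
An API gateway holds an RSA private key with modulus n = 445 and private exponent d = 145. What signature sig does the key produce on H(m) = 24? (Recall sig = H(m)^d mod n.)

404

(H(m))^2 ≡ 24^2 = 576 ≡ 131
(H(m))^4 ≡ 131^2 = 17161 ≡ 251
(H(m))^8 ≡ 251^2 = 63001 ≡ 256
(H(m))^16 ≡ 256^2 = 65536 ≡ 121
(H(m))^32 ≡ 121^2 = 14641 ≡ 401
(H(m))^64 ≡ 401^2 = 160801 ≡ 156
(H(m))^128 ≡ 156^2 = 24336 ≡ 306
145 = 128 + 16 + 1, so (H(m))^145 ≡ 306·121·24 ≡ 404 (mod 445)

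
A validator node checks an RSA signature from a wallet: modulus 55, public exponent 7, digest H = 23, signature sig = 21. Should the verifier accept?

sig^7 mod 55 = 21
The recovered value 21 does not match the digest 23.

reject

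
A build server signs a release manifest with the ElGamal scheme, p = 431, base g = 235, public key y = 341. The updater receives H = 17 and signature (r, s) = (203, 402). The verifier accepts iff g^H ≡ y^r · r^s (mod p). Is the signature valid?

valid

Left side g^H mod p:
Squares mod 431: 235^1≡235, 235^2≡57, 235^4≡232, 235^8≡380, 235^16≡15
17 = 16 + 1, so 235^17 ≡ 15·235 ≡ 77 (mod 431)
Right side y^r · r^s mod p:
Squares mod 431: 341^1≡341, 341^2≡342, 341^4≡163, 341^8≡278, 341^16≡135, 341^32≡123, 341^64≡44, 341^128≡212
203 = 128 + 64 + 8 + 2 + 1, so 341^203 ≡ 212·44·278·342·341 ≡ 168 (mod 431)
Squares mod 431: 203^1≡203, 203^2≡264, 203^4≡305, 203^8≡360, 203^16≡300, 203^32≡352, 203^64≡207, 203^128≡180, 203^256≡75
402 = 256 + 128 + 16 + 2, so 203^402 ≡ 75·180·300·264 ≡ 198 (mod 431)
168·198 = 33264 ≡ 77 (mod 431)
77 ≡ 77 (mod 431), so the signature is genuine.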